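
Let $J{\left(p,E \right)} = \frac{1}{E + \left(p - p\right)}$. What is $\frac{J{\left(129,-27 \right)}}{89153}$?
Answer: $- \frac{1}{2407131} \approx -4.1543 \cdot 10^{-7}$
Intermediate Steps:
$J{\left(p,E \right)} = \frac{1}{E}$ ($J{\left(p,E \right)} = \frac{1}{E + 0} = \frac{1}{E}$)
$\frac{J{\left(129,-27 \right)}}{89153} = \frac{1}{\left(-27\right) 89153} = \left(- \frac{1}{27}\right) \frac{1}{89153} = - \frac{1}{2407131}$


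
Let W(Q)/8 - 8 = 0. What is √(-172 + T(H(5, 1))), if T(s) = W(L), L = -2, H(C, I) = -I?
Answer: 6*I*√3 ≈ 10.392*I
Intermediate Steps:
W(Q) = 64 (W(Q) = 64 + 8*0 = 64 + 0 = 64)
T(s) = 64
√(-172 + T(H(5, 1))) = √(-172 + 64) = √(-108) = 6*I*√3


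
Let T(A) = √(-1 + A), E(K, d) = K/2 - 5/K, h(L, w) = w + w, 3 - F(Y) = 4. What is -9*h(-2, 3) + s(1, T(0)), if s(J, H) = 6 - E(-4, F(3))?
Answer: -189/4 ≈ -47.250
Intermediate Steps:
F(Y) = -1 (F(Y) = 3 - 1*4 = 3 - 4 = -1)
h(L, w) = 2*w
E(K, d) = K/2 - 5/K (E(K, d) = K*(½) - 5/K = K/2 - 5/K)
s(J, H) = 27/4 (s(J, H) = 6 - ((½)*(-4) - 5/(-4)) = 6 - (-2 - 5*(-¼)) = 6 - (-2 + 5/4) = 6 - 1*(-¾) = 6 + ¾ = 27/4)
-9*h(-2, 3) + s(1, T(0)) = -18*3 + 27/4 = -9*6 + 27/4 = -54 + 27/4 = -189/4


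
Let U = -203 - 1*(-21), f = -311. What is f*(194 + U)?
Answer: -3732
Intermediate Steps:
U = -182 (U = -203 + 21 = -182)
f*(194 + U) = -311*(194 - 182) = -311*12 = -3732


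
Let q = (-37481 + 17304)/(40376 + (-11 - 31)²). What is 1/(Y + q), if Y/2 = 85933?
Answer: 42140/7242413063 ≈ 5.8185e-6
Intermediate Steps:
Y = 171866 (Y = 2*85933 = 171866)
q = -20177/42140 (q = -20177/(40376 + (-42)²) = -20177/(40376 + 1764) = -20177/42140 ≈ -0.47881)
1/(Y + q) = 1/(171866 - 20177/42140) = 1/(7242413063/42140) = 42140/7242413063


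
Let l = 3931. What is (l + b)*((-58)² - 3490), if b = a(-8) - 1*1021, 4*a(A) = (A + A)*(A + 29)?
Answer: -356076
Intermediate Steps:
a(A) = A*(29 + A)/2 (a(A) = ((A + A)*(A + 29))/4 = ((2*A)*(29 + A))/4 = (2*A*(29 + A))/4 = A*(29 + A)/2)
b = -1105 (b = (½)*(-8)*(29 - 8) - 1*1021 = (½)*(-8)*21 - 1021 = -84 - 1021 = -1105)
(l + b)*((-58)² - 3490) = (3931 - 1105)*((-58)² - 3490) = 2826*(3364 - 3490) = 2826*(-126) = -356076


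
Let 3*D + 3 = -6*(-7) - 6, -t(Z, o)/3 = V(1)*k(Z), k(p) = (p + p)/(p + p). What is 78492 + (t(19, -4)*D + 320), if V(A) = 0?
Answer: 78812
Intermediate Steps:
k(p) = 1 (k(p) = (2*p)/((2*p)) = (2*p)*(1/(2*p)) = 1)
t(Z, o) = 0 (t(Z, o) = -0 = -3*0 = 0)
D = 11 (D = -1 + (-6*(-7) - 6)/3 = -1 + (42 - 6)/3 = -1 + (⅓)*36 = -1 + 12 = 11)
78492 + (t(19, -4)*D + 320) = 78492 + (0*11 + 320) = 78492 + (0 + 320) = 78492 + 320 = 78812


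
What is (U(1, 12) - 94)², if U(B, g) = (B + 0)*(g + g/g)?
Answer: 6561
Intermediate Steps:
U(B, g) = B*(1 + g) (U(B, g) = B*(g + 1) = B*(1 + g))
(U(1, 12) - 94)² = (1*(1 + 12) - 94)² = (1*13 - 94)² = (13 - 94)² = (-81)² = 6561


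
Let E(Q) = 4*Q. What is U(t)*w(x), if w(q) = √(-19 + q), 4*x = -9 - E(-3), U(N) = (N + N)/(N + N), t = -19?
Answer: I*√73/2 ≈ 4.272*I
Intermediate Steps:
U(N) = 1 (U(N) = (2*N)/((2*N)) = (2*N)*(1/(2*N)) = 1)
x = ¾ (x = (-9 - 4*(-3))/4 = (-9 - 1*(-12))/4 = (-9 + 12)/4 = (¼)*3 = ¾ ≈ 0.75000)
U(t)*w(x) = 1*√(-19 + ¾) = 1*√(-73/4) = 1*(I*√73/2) = I*√73/2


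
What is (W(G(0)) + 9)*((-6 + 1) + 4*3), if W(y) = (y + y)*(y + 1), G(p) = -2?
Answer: 91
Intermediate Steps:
W(y) = 2*y*(1 + y) (W(y) = (2*y)*(1 + y) = 2*y*(1 + y))
(W(G(0)) + 9)*((-6 + 1) + 4*3) = (2*(-2)*(1 - 2) + 9)*((-6 + 1) + 4*3) = (2*(-2)*(-1) + 9)*(-5 + 12) = (4 + 9)*7 = 13*7 = 91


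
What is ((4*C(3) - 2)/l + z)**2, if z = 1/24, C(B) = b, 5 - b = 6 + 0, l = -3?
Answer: 2401/576 ≈ 4.1684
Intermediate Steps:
b = -1 (b = 5 - (6 + 0) = 5 - 1*6 = 5 - 6 = -1)
C(B) = -1
z = 1/24 ≈ 0.041667
((4*C(3) - 2)/l + z)**2 = ((4*(-1) - 2)/(-3) + 1/24)**2 = ((-4 - 2)*(-1/3) + 1/24)**2 = (-6*(-1/3) + 1/24)**2 = (2 + 1/24)**2 = (49/24)**2 = 2401/576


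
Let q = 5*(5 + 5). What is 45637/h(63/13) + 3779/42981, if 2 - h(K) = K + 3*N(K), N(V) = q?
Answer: -25492301788/85403247 ≈ -298.49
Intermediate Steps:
q = 50 (q = 5*10 = 50)
N(V) = 50
h(K) = -148 - K (h(K) = 2 - (K + 3*50) = 2 - (K + 150) = 2 - (150 + K) = 2 + (-150 - K) = -148 - K)
45637/h(63/13) + 3779/42981 = 45637/(-148 - 63/13) + 3779/42981 = 45637/(-1987/13) + 3779/42981 = 45637*(-13/1987) + 3779/42981 = -593281/1987 + 3779/42981 = -25492301788/85403247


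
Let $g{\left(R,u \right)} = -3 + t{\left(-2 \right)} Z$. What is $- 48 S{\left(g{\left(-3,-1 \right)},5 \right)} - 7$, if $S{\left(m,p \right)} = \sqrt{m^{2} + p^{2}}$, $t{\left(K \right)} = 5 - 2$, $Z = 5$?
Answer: $-631$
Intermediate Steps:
$t{\left(K \right)} = 3$
$g{\left(R,u \right)} = 12$ ($g{\left(R,u \right)} = -3 + 3 \cdot 5 = -3 + 15 = 12$)
$- 48 S{\left(g{\left(-3,-1 \right)},5 \right)} - 7 = - 48 \sqrt{12^{2} + 5^{2}} - 7 = - 48 \sqrt{144 + 25} - 7 = - 48 \sqrt{169} - 7 = \left(-48\right) 13 - 7 = -624 - 7 = -631$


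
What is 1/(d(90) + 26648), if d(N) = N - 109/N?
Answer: 90/2406311 ≈ 3.7402e-5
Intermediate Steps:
d(N) = N - 109/N
1/(d(90) + 26648) = 1/((90 - 109/90) + 26648) = 1/(7991/90 + 26648) = 1/(2406311/90) = 90/2406311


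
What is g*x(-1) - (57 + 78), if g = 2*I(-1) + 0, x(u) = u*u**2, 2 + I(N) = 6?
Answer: -143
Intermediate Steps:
I(N) = 4 (I(N) = -2 + 6 = 4)
x(u) = u**3
g = 8 (g = 2*4 + 0 = 8 + 0 = 8)
g*x(-1) - (57 + 78) = 8*(-1)**3 - (57 + 78) = 8*(-1) - 1*135 = -8 - 135 = -143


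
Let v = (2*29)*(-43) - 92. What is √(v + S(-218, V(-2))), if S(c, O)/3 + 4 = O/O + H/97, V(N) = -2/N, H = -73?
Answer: I*√24437598/97 ≈ 50.963*I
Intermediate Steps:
S(c, O) = -1092/97 (S(c, O) = -12 + 3*(O/O - 73/97) = -12 + 3*(1 - 73*1/97) = -12 + 3*(1 - 73/97) = -12 + 3*(24/97) = -12 + 72/97 = -1092/97)
v = -2586 (v = 58*(-43) - 92 = -2494 - 92 = -2586)
√(v + S(-218, V(-2))) = √(-2586 - 1092/97) = √(-251934/97) = I*√24437598/97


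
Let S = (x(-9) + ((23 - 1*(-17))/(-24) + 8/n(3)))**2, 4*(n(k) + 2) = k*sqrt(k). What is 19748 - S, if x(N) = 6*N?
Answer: 194805467/12321 - 444608*sqrt(3)/1369 ≈ 15248.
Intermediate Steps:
n(k) = -2 + k**(3/2)/4 (n(k) = -2 + (k*sqrt(k))/4 = -2 + k**(3/2)/4)
S = (-167/3 + 8/(-2 + 3*sqrt(3)/4))**2 (S = (6*(-9) + ((23 - 1*(-17))/(-24) + 8/(-2 + 3**(3/2)/4)))**2 = (-54 + ((23 + 17)*(-1/24) + 8/(-2 + (3*sqrt(3))/4)))**2 = (-54 + (40*(-1/24) + 8/(-2 + 3*sqrt(3)/4)))**2 = (-54 + (-5/3 + 8/(-2 + 3*sqrt(3)/4)))**2 = (-167/3 + 8/(-2 + 3*sqrt(3)/4))**2 ≈ 4499.7)
19748 - S = 19748 - (48509641/12321 + 444608*sqrt(3)/1369) = 19748 + (-48509641/12321 - 444608*sqrt(3)/1369) = 194805467/12321 - 444608*sqrt(3)/1369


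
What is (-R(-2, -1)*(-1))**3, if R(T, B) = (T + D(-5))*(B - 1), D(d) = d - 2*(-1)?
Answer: 1000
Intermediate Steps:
D(d) = 2 + d (D(d) = d + 2 = 2 + d)
R(T, B) = (-1 + B)*(-3 + T) (R(T, B) = (T + (2 - 5))*(B - 1) = (T - 3)*(-1 + B) = (-3 + T)*(-1 + B) = (-1 + B)*(-3 + T))
(-R(-2, -1)*(-1))**3 = (-(3 - 1*(-2) - 3*(-1) - 1*(-2))*(-1))**3 = (-(3 + 2 + 3 + 2)*(-1))**3 = (-1*10*(-1))**3 = (-10*(-1))**3 = 10**3 = 1000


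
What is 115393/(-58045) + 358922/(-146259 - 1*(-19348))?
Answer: -35478268513/7366548995 ≈ -4.8161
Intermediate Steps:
115393/(-58045) + 358922/(-146259 - 1*(-19348)) = 115393*(-1/58045) + 358922/(-146259 + 19348) = -115393/58045 + 358922/(-126911) = -115393/58045 + 358922*(-1/126911) = -115393/58045 - 358922/126911 = -35478268513/7366548995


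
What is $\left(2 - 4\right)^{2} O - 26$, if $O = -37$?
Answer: $-174$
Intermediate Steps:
$\left(2 - 4\right)^{2} O - 26 = \left(2 - 4\right)^{2} \left(-37\right) - 26 = \left(-2\right)^{2} \left(-37\right) - 26 = 4 \left(-37\right) - 26 = -148 - 26 = -174$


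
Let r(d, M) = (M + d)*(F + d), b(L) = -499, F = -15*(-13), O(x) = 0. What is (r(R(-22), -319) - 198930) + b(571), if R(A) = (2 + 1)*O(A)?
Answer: -261634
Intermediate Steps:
F = 195
R(A) = 0 (R(A) = (2 + 1)*0 = 3*0 = 0)
r(d, M) = (195 + d)*(M + d) (r(d, M) = (M + d)*(195 + d) = (195 + d)*(M + d))
(r(R(-22), -319) - 198930) + b(571) = ((0² + 195*(-319) + 195*0 - 319*0) - 198930) - 499 = ((0 - 62205 + 0 + 0) - 198930) - 499 = (-62205 - 198930) - 499 = -261135 - 499 = -261634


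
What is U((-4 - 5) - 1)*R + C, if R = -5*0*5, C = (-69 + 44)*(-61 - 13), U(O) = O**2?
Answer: 1850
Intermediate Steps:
C = 1850 (C = -25*(-74) = 1850)
R = 0 (R = 0*5 = 0)
U((-4 - 5) - 1)*R + C = ((-4 - 5) - 1)**2*0 + 1850 = (-9 - 1)**2*0 + 1850 = (-10)**2*0 + 1850 = 100*0 + 1850 = 0 + 1850 = 1850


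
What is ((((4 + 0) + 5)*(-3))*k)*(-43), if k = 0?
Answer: 0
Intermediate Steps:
((((4 + 0) + 5)*(-3))*k)*(-43) = ((((4 + 0) + 5)*(-3))*0)*(-43) = (((4 + 5)*(-3))*0)*(-43) = ((9*(-3))*0)*(-43) = -27*0*(-43) = 0*(-43) = 0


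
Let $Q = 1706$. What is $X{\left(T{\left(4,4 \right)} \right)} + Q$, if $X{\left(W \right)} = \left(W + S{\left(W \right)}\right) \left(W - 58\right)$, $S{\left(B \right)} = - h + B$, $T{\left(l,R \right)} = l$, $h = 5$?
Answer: $1544$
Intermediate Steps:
$S{\left(B \right)} = -5 + B$ ($S{\left(B \right)} = \left(-1\right) 5 + B = -5 + B$)
$X{\left(W \right)} = \left(-58 + W\right) \left(-5 + 2 W\right)$ ($X{\left(W \right)} = \left(W + \left(-5 + W\right)\right) \left(W - 58\right) = \left(-5 + 2 W\right) \left(-58 + W\right) = \left(-58 + W\right) \left(-5 + 2 W\right)$)
$X{\left(T{\left(4,4 \right)} \right)} + Q = \left(290 - 484 + 2 \cdot 4^{2}\right) + 1706 = \left(290 - 484 + 2 \cdot 16\right) + 1706 = \left(290 - 484 + 32\right) + 1706 = -162 + 1706 = 1544$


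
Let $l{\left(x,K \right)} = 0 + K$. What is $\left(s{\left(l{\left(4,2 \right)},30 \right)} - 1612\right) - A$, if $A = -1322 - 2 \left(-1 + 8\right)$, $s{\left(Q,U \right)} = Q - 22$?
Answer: $-296$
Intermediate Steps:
$l{\left(x,K \right)} = K$
$s{\left(Q,U \right)} = -22 + Q$
$A = -1336$ ($A = -1322 - 2 \cdot 7 = -1322 - 14 = -1336$)
$\left(s{\left(l{\left(4,2 \right)},30 \right)} - 1612\right) - A = \left(\left(-22 + 2\right) - 1612\right) - -1336 = \left(-20 - 1612\right) + 1336 = -1632 + 1336 = -296$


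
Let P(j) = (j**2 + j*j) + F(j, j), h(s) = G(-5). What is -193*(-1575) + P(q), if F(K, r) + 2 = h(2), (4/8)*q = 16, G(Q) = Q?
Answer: 306016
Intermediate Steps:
q = 32 (q = 2*16 = 32)
h(s) = -5
F(K, r) = -7 (F(K, r) = -2 - 5 = -7)
P(j) = -7 + 2*j**2 (P(j) = (j**2 + j*j) - 7 = (j**2 + j**2) - 7 = 2*j**2 - 7 = -7 + 2*j**2)
-193*(-1575) + P(q) = -193*(-1575) + (-7 + 2*32**2) = 303975 + (-7 + 2*1024) = 303975 + (-7 + 2048) = 303975 + 2041 = 306016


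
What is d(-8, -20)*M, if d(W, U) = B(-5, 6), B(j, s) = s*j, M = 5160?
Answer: -154800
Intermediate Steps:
B(j, s) = j*s
d(W, U) = -30 (d(W, U) = -5*6 = -30)
d(-8, -20)*M = -30*5160 = -154800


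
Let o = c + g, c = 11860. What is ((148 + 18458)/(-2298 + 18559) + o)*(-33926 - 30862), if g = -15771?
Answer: 588443164860/2323 ≈ 2.5331e+8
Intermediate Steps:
o = -3911 (o = 11860 - 15771 = -3911)
((148 + 18458)/(-2298 + 18559) + o)*(-33926 - 30862) = ((148 + 18458)/(-2298 + 18559) - 3911)*(-33926 - 30862) = (18606/16261 - 3911)*(-64788) = (18606*(1/16261) - 3911)*(-64788) = (2658/2323 - 3911)*(-64788) = -9082595/2323*(-64788) = 588443164860/2323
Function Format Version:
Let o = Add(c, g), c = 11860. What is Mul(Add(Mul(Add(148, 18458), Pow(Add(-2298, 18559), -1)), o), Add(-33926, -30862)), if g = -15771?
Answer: Rational(588443164860, 2323) ≈ 2.5331e+8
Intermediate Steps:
o = -3911 (o = Add(11860, -15771) = -3911)
Mul(Add(Mul(Add(148, 18458), Pow(Add(-2298, 18559), -1)), o), Add(-33926, -30862)) = Mul(Add(Mul(Add(148, 18458), Pow(Add(-2298, 18559), -1)), -3911), Add(-33926, -30862)) = Mul(Add(Mul(18606, Pow(16261, -1)), -3911), -64788) = Mul(Add(Mul(18606, Rational(1, 16261)), -3911), -64788) = Mul(Add(Rational(2658, 2323), -3911), -64788) = Mul(Rational(-9082595, 2323), -64788) = Rational(588443164860, 2323)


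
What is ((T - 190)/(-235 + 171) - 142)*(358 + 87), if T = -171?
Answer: -3883515/64 ≈ -60680.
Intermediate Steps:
((T - 190)/(-235 + 171) - 142)*(358 + 87) = ((-171 - 190)/(-235 + 171) - 142)*(358 + 87) = (-361/(-64) - 142)*445 = (-361*(-1/64) - 142)*445 = (361/64 - 142)*445 = -8727/64*445 = -3883515/64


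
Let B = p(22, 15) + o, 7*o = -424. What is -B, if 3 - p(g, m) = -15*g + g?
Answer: -1753/7 ≈ -250.43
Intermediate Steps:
o = -424/7 (o = (⅐)*(-424) = -424/7 ≈ -60.571)
p(g, m) = 3 + 14*g (p(g, m) = 3 - (-15*g + g) = 3 - (-14)*g = 3 + 14*g)
B = 1753/7 (B = (3 + 14*22) - 424/7 = (3 + 308) - 424/7 = 311 - 424/7 = 1753/7 ≈ 250.43)
-B = -1*1753/7 = -1753/7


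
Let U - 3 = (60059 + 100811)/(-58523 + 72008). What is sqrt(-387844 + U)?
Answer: I*sqrt(2820994583091)/2697 ≈ 622.76*I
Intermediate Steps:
U = 40265/2697 (U = 3 + (60059 + 100811)/(-58523 + 72008) = 3 + 160870/13485 = 3 + 160870*(1/13485) = 3 + 32174/2697 = 40265/2697 ≈ 14.930)
sqrt(-387844 + U) = sqrt(-387844 + 40265/2697) = sqrt(-1045975003/2697) = I*sqrt(2820994583091)/2697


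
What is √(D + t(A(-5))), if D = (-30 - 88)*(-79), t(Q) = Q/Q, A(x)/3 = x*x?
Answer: √9323 ≈ 96.556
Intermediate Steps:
A(x) = 3*x² (A(x) = 3*(x*x) = 3*x²)
t(Q) = 1
D = 9322 (D = -118*(-79) = 9322)
√(D + t(A(-5))) = √(9322 + 1) = √9323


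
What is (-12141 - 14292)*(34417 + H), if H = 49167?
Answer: -2209375872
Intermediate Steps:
(-12141 - 14292)*(34417 + H) = (-12141 - 14292)*(34417 + 49167) = -26433*83584 = -2209375872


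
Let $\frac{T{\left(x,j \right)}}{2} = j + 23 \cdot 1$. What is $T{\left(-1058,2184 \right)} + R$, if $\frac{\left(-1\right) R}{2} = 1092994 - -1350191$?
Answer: $-4881956$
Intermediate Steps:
$T{\left(x,j \right)} = 46 + 2 j$ ($T{\left(x,j \right)} = 2 \left(j + 23 \cdot 1\right) = 2 \left(j + 23\right) = 2 \left(23 + j\right) = 46 + 2 j$)
$R = -4886370$ ($R = - 2 \left(1092994 - -1350191\right) = - 2 \left(1092994 + 1350191\right) = \left(-2\right) 2443185 = -4886370$)
$T{\left(-1058,2184 \right)} + R = \left(46 + 2 \cdot 2184\right) - 4886370 = \left(46 + 4368\right) - 4886370 = 4414 - 4886370 = -4881956$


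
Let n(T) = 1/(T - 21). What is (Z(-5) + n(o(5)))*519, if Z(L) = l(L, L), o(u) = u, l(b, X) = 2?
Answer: 16089/16 ≈ 1005.6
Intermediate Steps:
Z(L) = 2
n(T) = 1/(-21 + T)
(Z(-5) + n(o(5)))*519 = (2 + 1/(-21 + 5))*519 = (2 + 1/(-16))*519 = (2 - 1/16)*519 = (31/16)*519 = 16089/16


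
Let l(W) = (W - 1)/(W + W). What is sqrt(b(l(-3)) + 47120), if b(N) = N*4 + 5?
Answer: sqrt(424149)/3 ≈ 217.09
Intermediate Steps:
l(W) = (-1 + W)/(2*W) (l(W) = (-1 + W)/((2*W)) = (-1 + W)*(1/(2*W)) = (-1 + W)/(2*W))
b(N) = 5 + 4*N (b(N) = 4*N + 5 = 5 + 4*N)
sqrt(b(l(-3)) + 47120) = sqrt((5 + 4*((1/2)*(-1 - 3)/(-3))) + 47120) = sqrt((5 + 4*((1/2)*(-1/3)*(-4))) + 47120) = sqrt((5 + 4*(2/3)) + 47120) = sqrt((5 + 8/3) + 47120) = sqrt(23/3 + 47120) = sqrt(141383/3) = sqrt(424149)/3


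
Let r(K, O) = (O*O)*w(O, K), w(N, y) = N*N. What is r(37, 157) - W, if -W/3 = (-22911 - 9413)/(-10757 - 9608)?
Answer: 12373228335337/20365 ≈ 6.0757e+8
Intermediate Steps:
w(N, y) = N²
W = -96972/20365 (W = -3*(-22911 - 9413)/(-10757 - 9608) = -(-96972)/(-20365) = -(-96972)*(-1)/20365 = -3*32324/20365 = -96972/20365 ≈ -4.7617)
r(K, O) = O⁴ (r(K, O) = (O*O)*O² = O²*O² = O⁴)
r(37, 157) - W = 157⁴ - 1*(-96972/20365) = 607573201 + 96972/20365 = 12373228335337/20365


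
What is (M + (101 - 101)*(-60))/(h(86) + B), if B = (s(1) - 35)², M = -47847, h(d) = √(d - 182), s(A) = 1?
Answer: -13827783/334108 + 47847*I*√6/334108 ≈ -41.387 + 0.35079*I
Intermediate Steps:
h(d) = √(-182 + d)
B = 1156 (B = (1 - 35)² = (-34)² = 1156)
(M + (101 - 101)*(-60))/(h(86) + B) = (-47847 + (101 - 101)*(-60))/(√(-182 + 86) + 1156) = (-47847 + 0*(-60))/(√(-96) + 1156) = (-47847 + 0)/(4*I*√6 + 1156) = -47847/(1156 + 4*I*√6)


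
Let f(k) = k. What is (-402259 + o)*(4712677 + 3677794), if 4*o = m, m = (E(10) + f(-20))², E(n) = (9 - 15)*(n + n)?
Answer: -3334029166089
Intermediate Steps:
E(n) = -12*n
m = 19600 (m = (-12*10 - 20)² = (-120 - 20)² = (-140)² = 19600)
o = 4900 (o = (¼)*19600 = 4900)
(-402259 + o)*(4712677 + 3677794) = (-402259 + 4900)*(4712677 + 3677794) = -397359*8390471 = -3334029166089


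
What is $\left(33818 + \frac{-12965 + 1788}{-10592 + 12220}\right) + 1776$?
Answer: $\frac{57935855}{1628} \approx 35587.0$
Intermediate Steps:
$\left(33818 + \frac{-12965 + 1788}{-10592 + 12220}\right) + 1776 = \left(33818 - \frac{11177}{1628}\right) + 1776 = \frac{55044527}{1628} + 1776 = \frac{57935855}{1628}$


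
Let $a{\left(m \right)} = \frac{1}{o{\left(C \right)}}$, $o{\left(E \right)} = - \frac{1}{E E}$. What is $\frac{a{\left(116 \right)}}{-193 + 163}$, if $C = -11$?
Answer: $\frac{121}{30} \approx 4.0333$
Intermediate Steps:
$o{\left(E \right)} = - \frac{1}{E^{2}}$
$a{\left(m \right)} = -121$ ($a{\left(m \right)} = \frac{1}{\left(-1\right) \frac{1}{121}} = \frac{1}{- \frac{1}{121}} = -121$)
$\frac{a{\left(116 \right)}}{-193 + 163} = \frac{1}{-193 + 163} \left(-121\right) = \frac{1}{-30} \left(-121\right) = \left(- \frac{1}{30}\right) \left(-121\right) = \frac{121}{30}$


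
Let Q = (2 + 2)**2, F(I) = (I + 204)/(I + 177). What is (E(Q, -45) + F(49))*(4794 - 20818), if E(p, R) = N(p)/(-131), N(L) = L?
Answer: -236570324/14803 ≈ -15981.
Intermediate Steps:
F(I) = (204 + I)/(177 + I)
Q = 16 (Q = 4**2 = 16)
E(p, R) = -p/131 (E(p, R) = p/(-131) = p*(-1/131) = -p/131)
(E(Q, -45) + F(49))*(4794 - 20818) = (-1/131*16 + (204 + 49)/(177 + 49))*(4794 - 20818) = (-16/131 + 253/226)*(-16024) = (29527/29606)*(-16024) = -236570324/14803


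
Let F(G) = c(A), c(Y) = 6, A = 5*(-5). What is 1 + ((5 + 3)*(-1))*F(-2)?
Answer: -47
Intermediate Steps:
A = -25
F(G) = 6
1 + ((5 + 3)*(-1))*F(-2) = 1 + ((5 + 3)*(-1))*6 = 1 + (8*(-1))*6 = 1 - 8*6 = 1 - 48 = -47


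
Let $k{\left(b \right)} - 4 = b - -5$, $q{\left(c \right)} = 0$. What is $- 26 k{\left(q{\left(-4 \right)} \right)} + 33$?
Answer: $-201$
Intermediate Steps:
$k{\left(b \right)} = 9 + b$ ($k{\left(b \right)} = 4 + \left(b - -5\right) = 4 + \left(b + 5\right) = 4 + \left(5 + b\right) = 9 + b$)
$- 26 k{\left(q{\left(-4 \right)} \right)} + 33 = - 26 \left(9 + 0\right) + 33 = \left(-26\right) 9 + 33 = -234 + 33 = -201$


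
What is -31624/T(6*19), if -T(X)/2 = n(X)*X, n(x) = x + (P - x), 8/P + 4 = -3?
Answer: -27671/228 ≈ -121.36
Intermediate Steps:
P = -8/7 (P = 8/(-4 - 3) = 8/(-7) = 8*(-⅐) = -8/7 ≈ -1.1429)
n(x) = -8/7 (n(x) = x + (-8/7 - x) = -8/7)
T(X) = 16*X/7 (T(X) = -(-16)*X/7 = 16*X/7)
-31624/T(6*19) = -31624/(16*(6*19)/7) = -31624/((16/7)*114) = -31624/1824/7 = -31624*7/1824 = -27671/228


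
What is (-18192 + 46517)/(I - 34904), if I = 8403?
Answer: -28325/26501 ≈ -1.0688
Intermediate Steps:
(-18192 + 46517)/(I - 34904) = (-18192 + 46517)/(8403 - 34904) = 28325/(-26501) = 28325*(-1/26501) = -28325/26501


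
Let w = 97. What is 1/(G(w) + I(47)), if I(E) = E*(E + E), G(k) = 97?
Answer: 1/4515 ≈ 0.00022148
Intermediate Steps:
I(E) = 2*E**2 (I(E) = E*(2*E) = 2*E**2)
1/(G(w) + I(47)) = 1/(97 + 2*47**2) = 1/(97 + 2*2209) = 1/(97 + 4418) = 1/4515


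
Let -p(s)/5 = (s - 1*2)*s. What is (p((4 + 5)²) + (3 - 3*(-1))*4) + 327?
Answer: -31644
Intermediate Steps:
p(s) = -5*s*(-2 + s) (p(s) = -5*(s - 1*2)*s = -5*(s - 2)*s = -5*(-2 + s)*s = -5*s*(-2 + s))
(p((4 + 5)²) + (3 - 3*(-1))*4) + 327 = (5*(4 + 5)²*(2 - (4 + 5)²) + (3 - 3*(-1))*4) + 327 = (5*9²*(2 - 1*9²) + (3 + 3)*4) + 327 = (5*81*(2 - 1*81) + 6*4) + 327 = (5*81*(2 - 81) + 24) + 327 = (5*81*(-79) + 24) + 327 = (-31995 + 24) + 327 = -31971 + 327 = -31644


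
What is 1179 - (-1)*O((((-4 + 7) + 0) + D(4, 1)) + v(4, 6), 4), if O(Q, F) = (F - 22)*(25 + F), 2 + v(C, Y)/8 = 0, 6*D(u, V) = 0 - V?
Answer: 657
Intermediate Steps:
D(u, V) = -V/6 (D(u, V) = (0 - V)/6 = (-V)/6 = -V/6)
v(C, Y) = -16 (v(C, Y) = -16 + 8*0 = -16 + 0 = -16)
O(Q, F) = (-22 + F)*(25 + F)
1179 - (-1)*O((((-4 + 7) + 0) + D(4, 1)) + v(4, 6), 4) = 1179 - (-1)*(-550 + 4² + 3*4) = 1179 - (-1)*(-550 + 16 + 12) = 1179 - (-1)*(-522) = 1179 - 1*522 = 1179 - 522 = 657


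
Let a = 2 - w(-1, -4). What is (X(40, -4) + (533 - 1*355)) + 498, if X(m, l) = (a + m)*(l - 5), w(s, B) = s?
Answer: 289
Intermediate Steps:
a = 3 (a = 2 - 1*(-1) = 2 + 1 = 3)
X(m, l) = (-5 + l)*(3 + m) (X(m, l) = (3 + m)*(l - 5) = (3 + m)*(-5 + l) = (-5 + l)*(3 + m))
(X(40, -4) + (533 - 1*355)) + 498 = ((-15 - 5*40 + 3*(-4) - 4*40) + (533 - 1*355)) + 498 = ((-15 - 200 - 12 - 160) + (533 - 355)) + 498 = (-387 + 178) + 498 = -209 + 498 = 289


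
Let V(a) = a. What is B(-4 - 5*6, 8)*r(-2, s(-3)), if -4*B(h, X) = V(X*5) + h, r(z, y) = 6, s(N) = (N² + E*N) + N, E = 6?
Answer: -9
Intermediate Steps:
s(N) = N² + 7*N (s(N) = (N² + 6*N) + N = N² + 7*N)
B(h, X) = -5*X/4 - h/4 (B(h, X) = -(X*5 + h)/4 = -(5*X + h)/4 = -(h + 5*X)/4 = -5*X/4 - h/4)
B(-4 - 5*6, 8)*r(-2, s(-3)) = (-5/4*8 - (-4 - 5*6)/4)*6 = (-10 - (-4 - 30)/4)*6 = (-10 - ¼*(-34))*6 = (-10 + 17/2)*6 = -3/2*6 = -9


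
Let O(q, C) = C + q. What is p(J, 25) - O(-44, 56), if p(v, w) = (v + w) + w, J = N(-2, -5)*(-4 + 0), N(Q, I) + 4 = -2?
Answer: 62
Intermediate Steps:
N(Q, I) = -6 (N(Q, I) = -4 - 2 = -6)
J = 24 (J = -6*(-4 + 0) = -6*(-4) = 24)
p(v, w) = v + 2*w
p(J, 25) - O(-44, 56) = (24 + 2*25) - (56 - 44) = (24 + 50) - 1*12 = 74 - 12 = 62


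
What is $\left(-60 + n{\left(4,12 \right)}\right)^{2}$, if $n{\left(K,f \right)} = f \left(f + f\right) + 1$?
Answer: $52441$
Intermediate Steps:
$n{\left(K,f \right)} = 1 + 2 f^{2}$ ($n{\left(K,f \right)} = f 2 f + 1 = 2 f^{2} + 1 = 1 + 2 f^{2}$)
$\left(-60 + n{\left(4,12 \right)}\right)^{2} = \left(-60 + \left(1 + 2 \cdot 12^{2}\right)\right)^{2} = \left(-60 + \left(1 + 2 \cdot 144\right)\right)^{2} = \left(-60 + \left(1 + 288\right)\right)^{2} = \left(-60 + 289\right)^{2} = 229^{2} = 52441$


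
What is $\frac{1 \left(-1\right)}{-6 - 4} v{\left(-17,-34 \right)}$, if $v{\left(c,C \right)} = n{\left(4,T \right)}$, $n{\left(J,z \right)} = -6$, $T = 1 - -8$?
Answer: $- \frac{3}{5} \approx -0.6$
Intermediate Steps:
$T = 9$ ($T = 1 + 8 = 9$)
$v{\left(c,C \right)} = -6$
$\frac{1 \left(-1\right)}{-6 - 4} v{\left(-17,-34 \right)} = \frac{1 \left(-1\right)}{-6 - 4} \left(-6\right) = - \frac{1}{-10} \left(-6\right) = \left(-1\right) \left(- \frac{1}{10}\right) \left(-6\right) = \frac{1}{10} \left(-6\right) = - \frac{3}{5}$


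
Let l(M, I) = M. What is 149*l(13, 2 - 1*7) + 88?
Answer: 2025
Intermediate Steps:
149*l(13, 2 - 1*7) + 88 = 149*13 + 88 = 1937 + 88 = 2025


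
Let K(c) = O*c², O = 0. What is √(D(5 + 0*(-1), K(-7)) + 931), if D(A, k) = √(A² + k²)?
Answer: 6*√26 ≈ 30.594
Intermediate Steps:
K(c) = 0 (K(c) = 0*c² = 0)
√(D(5 + 0*(-1), K(-7)) + 931) = √(√((5 + 0*(-1))² + 0²) + 931) = √(√((5 + 0)² + 0) + 931) = √(√(5² + 0) + 931) = √(√(25 + 0) + 931) = √(√25 + 931) = √(5 + 931) = √936 = 6*√26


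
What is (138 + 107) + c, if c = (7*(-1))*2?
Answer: 231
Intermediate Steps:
c = -14 (c = -7*2 = -14)
(138 + 107) + c = (138 + 107) - 14 = 245 - 14 = 231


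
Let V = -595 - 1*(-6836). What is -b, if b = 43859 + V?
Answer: -50100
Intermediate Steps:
V = 6241 (V = -595 + 6836 = 6241)
b = 50100 (b = 43859 + 6241 = 50100)
-b = -1*50100 = -50100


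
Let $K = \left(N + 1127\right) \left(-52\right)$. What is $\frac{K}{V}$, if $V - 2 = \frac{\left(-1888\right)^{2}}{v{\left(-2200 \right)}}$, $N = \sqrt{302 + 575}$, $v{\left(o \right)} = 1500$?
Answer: $- \frac{10988250}{445943} - \frac{9750 \sqrt{877}}{445943} \approx -25.288$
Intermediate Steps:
$N = \sqrt{877} \approx 29.614$
$V = \frac{891886}{375}$ ($V = 2 + \frac{\left(-1888\right)^{2}}{1500} = 2 + 3564544 \cdot \frac{1}{1500} = 2 + \frac{891136}{375} = \frac{891886}{375} \approx 2378.4$)
$K = -58604 - 52 \sqrt{877}$ ($K = \left(\sqrt{877} + 1127\right) \left(-52\right) = \left(1127 + \sqrt{877}\right) \left(-52\right) = -58604 - 52 \sqrt{877} \approx -60144.0$)
$\frac{K}{V} = \frac{-58604 - 52 \sqrt{877}}{\frac{891886}{375}} = \left(-58604 - 52 \sqrt{877}\right) \frac{375}{891886} = - \frac{10988250}{445943} - \frac{9750 \sqrt{877}}{445943}$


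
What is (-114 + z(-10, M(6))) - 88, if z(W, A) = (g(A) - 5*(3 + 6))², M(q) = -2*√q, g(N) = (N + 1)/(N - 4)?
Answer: 12237/8 + 415*√6/4 ≈ 1783.8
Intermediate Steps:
g(N) = (1 + N)/(-4 + N)
z(W, A) = (-45 + (1 + A)/(-4 + A))² (z(W, A) = ((1 + A)/(-4 + A) - 5*(3 + 6))² = ((1 + A)/(-4 + A) - 5*9)² = ((1 + A)/(-4 + A) - 45)² = (-45 + (1 + A)/(-4 + A))²)
(-114 + z(-10, M(6))) - 88 = (-114 + (-181 + 44*(-2*√6))²/(-4 - 2*√6)²) - 88 = (-114 + (-181 - 88*√6)²/(-4 - 2*√6)²) - 88 = -202 + (-181 - 88*√6)²/(-4 - 2*√6)²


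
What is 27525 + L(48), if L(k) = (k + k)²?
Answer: 36741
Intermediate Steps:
L(k) = 4*k² (L(k) = (2*k)² = 4*k²)
27525 + L(48) = 27525 + 4*48² = 27525 + 4*2304 = 27525 + 9216 = 36741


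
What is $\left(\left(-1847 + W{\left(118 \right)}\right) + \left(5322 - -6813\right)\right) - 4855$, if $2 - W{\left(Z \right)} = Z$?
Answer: $5317$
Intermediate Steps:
$W{\left(Z \right)} = 2 - Z$
$\left(\left(-1847 + W{\left(118 \right)}\right) + \left(5322 - -6813\right)\right) - 4855 = \left(\left(-1847 + \left(2 - 118\right)\right) + \left(5322 - -6813\right)\right) - 4855 = \left(\left(-1847 + \left(2 - 118\right)\right) + \left(5322 + 6813\right)\right) - 4855 = \left(\left(-1847 - 116\right) + 12135\right) - 4855 = \left(-1963 + 12135\right) - 4855 = 10172 - 4855 = 5317$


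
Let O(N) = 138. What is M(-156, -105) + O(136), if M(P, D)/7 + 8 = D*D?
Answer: 77257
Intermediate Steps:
M(P, D) = -56 + 7*D² (M(P, D) = -56 + 7*(D*D) = -56 + 7*D²)
M(-156, -105) + O(136) = (-56 + 7*(-105)²) + 138 = (-56 + 7*11025) + 138 = (-56 + 77175) + 138 = 77119 + 138 = 77257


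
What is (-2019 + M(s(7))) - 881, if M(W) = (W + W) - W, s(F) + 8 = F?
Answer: -2901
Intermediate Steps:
s(F) = -8 + F
M(W) = W (M(W) = 2*W - W = W)
(-2019 + M(s(7))) - 881 = (-2019 + (-8 + 7)) - 881 = (-2019 - 1) - 881 = -2020 - 881 = -2901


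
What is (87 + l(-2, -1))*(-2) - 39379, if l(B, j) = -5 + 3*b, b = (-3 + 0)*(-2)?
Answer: -39579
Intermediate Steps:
b = 6 (b = -3*(-2) = 6)
l(B, j) = 13 (l(B, j) = -5 + 3*6 = -5 + 18 = 13)
(87 + l(-2, -1))*(-2) - 39379 = (87 + 13)*(-2) - 39379 = 100*(-2) - 39379 = -200 - 39379 = -39579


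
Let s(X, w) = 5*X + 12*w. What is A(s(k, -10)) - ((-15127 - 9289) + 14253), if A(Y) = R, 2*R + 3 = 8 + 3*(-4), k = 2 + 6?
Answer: 20319/2 ≈ 10160.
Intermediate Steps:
k = 8
R = -7/2 (R = -3/2 + (8 + 3*(-4))/2 = -3/2 + (8 - 12)/2 = -3/2 + (½)*(-4) = -3/2 - 2 = -7/2 ≈ -3.5000)
A(Y) = -7/2
A(s(k, -10)) - ((-15127 - 9289) + 14253) = -7/2 - ((-15127 - 9289) + 14253) = -7/2 - (-24416 + 14253) = -7/2 - 1*(-10163) = -7/2 + 10163 = 20319/2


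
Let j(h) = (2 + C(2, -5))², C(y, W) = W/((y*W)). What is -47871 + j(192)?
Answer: -191459/4 ≈ -47865.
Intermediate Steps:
C(y, W) = 1/y (C(y, W) = W/((W*y)) = W*(1/(W*y)) = 1/y)
j(h) = 25/4 (j(h) = (2 + 1/2)² = (2 + ½)² = (5/2)² = 25/4)
-47871 + j(192) = -47871 + 25/4 = -191459/4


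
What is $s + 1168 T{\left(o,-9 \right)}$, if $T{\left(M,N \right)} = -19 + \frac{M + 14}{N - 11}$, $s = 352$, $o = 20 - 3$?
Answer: $- \frac{118252}{5} \approx -23650.0$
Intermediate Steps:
$o = 17$
$T{\left(M,N \right)} = -19 + \frac{14 + M}{-11 + N}$
$s + 1168 T{\left(o,-9 \right)} = 352 + 1168 \frac{223 + 17 - -171}{-11 - 9} = 352 + 1168 \frac{223 + 17 + 171}{-20} = 352 + 1168 \left(\left(- \frac{1}{20}\right) 411\right) = 352 + 1168 \left(- \frac{411}{20}\right) = 352 - \frac{120012}{5} = - \frac{118252}{5}$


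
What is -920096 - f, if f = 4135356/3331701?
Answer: -340609877628/370189 ≈ -9.2010e+5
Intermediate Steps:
f = 459484/370189 (f = 4135356*(1/3331701) = 459484/370189 ≈ 1.2412)
-920096 - f = -920096 - 1*459484/370189 = -920096 - 459484/370189 = -340609877628/370189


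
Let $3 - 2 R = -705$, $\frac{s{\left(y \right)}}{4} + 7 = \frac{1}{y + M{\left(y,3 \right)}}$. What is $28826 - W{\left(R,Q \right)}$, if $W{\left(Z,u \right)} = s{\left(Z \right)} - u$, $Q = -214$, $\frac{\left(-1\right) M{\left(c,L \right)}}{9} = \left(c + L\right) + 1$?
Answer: $\frac{20534881}{717} \approx 28640.0$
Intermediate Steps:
$M{\left(c,L \right)} = -9 - 9 L - 9 c$ ($M{\left(c,L \right)} = - 9 \left(\left(c + L\right) + 1\right) = - 9 \left(\left(L + c\right) + 1\right) = - 9 \left(1 + L + c\right) = -9 - 9 L - 9 c$)
$s{\left(y \right)} = -28 + \frac{4}{-36 - 8 y}$ ($s{\left(y \right)} = -28 + \frac{4}{y - \left(36 + 9 y\right)} = -28 + \frac{4}{-36 - 8 y}$)
$R = 354$ ($R = \frac{3}{2} - - \frac{705}{2} = \frac{3}{2} + \frac{705}{2} = 354$)
$W{\left(Z,u \right)} = - u + \frac{-253 - 56 Z}{9 + 2 Z}$ ($W{\left(Z,u \right)} = \frac{-253 - 56 Z}{9 + 2 Z} - u = - u + \frac{-253 - 56 Z}{9 + 2 Z}$)
$28826 - W{\left(R,Q \right)} = 28826 - \frac{-253 - 19824 - - 214 \left(9 + 2 \cdot 354\right)}{9 + 2 \cdot 354} = 28826 - \frac{-253 - 19824 - - 214 \left(9 + 708\right)}{9 + 708} = 28826 - \frac{-253 - 19824 - \left(-214\right) 717}{717} = 28826 - \frac{-253 - 19824 + 153438}{717} = 28826 - \frac{1}{717} \cdot 133361 = 28826 - \frac{133361}{717} = \frac{20534881}{717}$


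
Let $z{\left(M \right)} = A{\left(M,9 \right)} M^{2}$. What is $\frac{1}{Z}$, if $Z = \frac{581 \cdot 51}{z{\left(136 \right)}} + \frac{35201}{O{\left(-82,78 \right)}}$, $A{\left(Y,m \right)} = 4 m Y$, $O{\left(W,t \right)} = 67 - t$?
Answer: $- \frac{19531776}{62503452425} \approx -0.00031249$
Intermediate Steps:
$A{\left(Y,m \right)} = 4 Y m$
$z{\left(M \right)} = 36 M^{3}$ ($z{\left(M \right)} = 4 M 9 M^{2} = 36 M M^{2} = 36 M^{3}$)
$Z = - \frac{62503452425}{19531776}$ ($Z = \frac{581 \cdot 51}{36 \cdot 136^{3}} + \frac{35201}{67 - 78} = \frac{29631}{36 \cdot 2515456} + \frac{35201}{67 - 78} = \frac{29631}{90556416} + \frac{35201}{-11} = 29631 \cdot \frac{1}{90556416} + 35201 \left(- \frac{1}{11}\right) = \frac{581}{1775616} - \frac{35201}{11} = - \frac{62503452425}{19531776} \approx -3200.1$)
$\frac{1}{Z} = \frac{1}{- \frac{62503452425}{19531776}} = - \frac{19531776}{62503452425}$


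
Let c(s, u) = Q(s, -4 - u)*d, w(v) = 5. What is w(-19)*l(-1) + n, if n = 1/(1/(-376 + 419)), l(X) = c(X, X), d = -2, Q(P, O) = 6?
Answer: -17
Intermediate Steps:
c(s, u) = -12 (c(s, u) = 6*(-2) = -12)
l(X) = -12
n = 43 (n = 1/(1/43) = 43)
w(-19)*l(-1) + n = 5*(-12) + 43 = -60 + 43 = -17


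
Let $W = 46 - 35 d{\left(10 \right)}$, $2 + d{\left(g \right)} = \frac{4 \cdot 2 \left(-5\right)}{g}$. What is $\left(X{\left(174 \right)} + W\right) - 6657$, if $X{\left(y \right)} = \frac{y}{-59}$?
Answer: $- \frac{377833}{59} \approx -6403.9$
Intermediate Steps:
$d{\left(g \right)} = -2 - \frac{40}{g}$ ($d{\left(g \right)} = -2 + \frac{4 \cdot 2 \left(-5\right)}{g} = -2 + \frac{8 \left(-5\right)}{g} = -2 - \frac{40}{g}$)
$X{\left(y \right)} = - \frac{y}{59}$ ($X{\left(y \right)} = y \left(- \frac{1}{59}\right) = - \frac{y}{59}$)
$W = 256$ ($W = 46 - 35 \left(-2 - \frac{40}{10}\right) = 46 - 35 \left(-2 - 4\right) = 46 - -210 = 46 + 210 = 256$)
$\left(X{\left(174 \right)} + W\right) - 6657 = \left(\left(- \frac{1}{59}\right) 174 + 256\right) - 6657 = \left(- \frac{174}{59} + 256\right) - 6657 = \frac{14930}{59} - 6657 = - \frac{377833}{59}$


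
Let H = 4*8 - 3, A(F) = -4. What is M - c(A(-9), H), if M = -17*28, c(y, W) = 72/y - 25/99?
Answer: -45317/99 ≈ -457.75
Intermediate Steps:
H = 29 (H = 32 - 3 = 29)
c(y, W) = -25/99 + 72/y (c(y, W) = 72/y - 25*1/99 = 72/y - 25/99 = -25/99 + 72/y)
M = -476
M - c(A(-9), H) = -476 - (-25/99 + 72/(-4)) = -476 - (-25/99 + 72*(-¼)) = -476 - (-25/99 - 18) = -476 - 1*(-1807/99) = -476 + 1807/99 = -45317/99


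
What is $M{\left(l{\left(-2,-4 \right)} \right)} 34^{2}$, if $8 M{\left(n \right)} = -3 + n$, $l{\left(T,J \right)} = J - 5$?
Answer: $-1734$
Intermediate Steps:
$l{\left(T,J \right)} = -5 + J$
$M{\left(n \right)} = - \frac{3}{8} + \frac{n}{8}$ ($M{\left(n \right)} = \frac{-3 + n}{8} = - \frac{3}{8} + \frac{n}{8}$)
$M{\left(l{\left(-2,-4 \right)} \right)} 34^{2} = \left(- \frac{3}{8} + \frac{-5 - 4}{8}\right) 34^{2} = \left(- \frac{3}{8} + \frac{1}{8} \left(-9\right)\right) 1156 = \left(- \frac{3}{8} - \frac{9}{8}\right) 1156 = \left(- \frac{3}{2}\right) 1156 = -1734$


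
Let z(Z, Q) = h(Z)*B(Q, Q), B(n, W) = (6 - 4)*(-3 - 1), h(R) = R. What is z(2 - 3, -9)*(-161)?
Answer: -1288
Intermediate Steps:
B(n, W) = -8 (B(n, W) = 2*(-4) = -8)
z(Z, Q) = -8*Z (z(Z, Q) = Z*(-8) = -8*Z)
z(2 - 3, -9)*(-161) = -8*(2 - 3)*(-161) = -8*(-1)*(-161) = 8*(-161) = -1288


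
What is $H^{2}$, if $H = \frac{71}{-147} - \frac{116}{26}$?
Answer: $\frac{89283601}{3651921} \approx 24.448$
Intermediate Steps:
$H = - \frac{9449}{1911}$ ($H = 71 \left(- \frac{1}{147}\right) - \frac{58}{13} = - \frac{71}{147} - \frac{58}{13} = - \frac{9449}{1911} \approx -4.9445$)
$H^{2} = \left(- \frac{9449}{1911}\right)^{2} = \frac{89283601}{3651921}$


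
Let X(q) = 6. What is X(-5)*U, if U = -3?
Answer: -18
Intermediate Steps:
X(-5)*U = 6*(-3) = -18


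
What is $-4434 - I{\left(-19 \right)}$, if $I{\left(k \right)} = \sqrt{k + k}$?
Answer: $-4434 - i \sqrt{38} \approx -4434.0 - 6.1644 i$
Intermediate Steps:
$I{\left(k \right)} = \sqrt{2} \sqrt{k}$ ($I{\left(k \right)} = \sqrt{2 k} = \sqrt{2} \sqrt{k}$)
$-4434 - I{\left(-19 \right)} = -4434 - \sqrt{2} \sqrt{-19} = -4434 - \sqrt{2} i \sqrt{19} = -4434 - i \sqrt{38}$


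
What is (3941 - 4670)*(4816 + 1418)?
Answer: -4544586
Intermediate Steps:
(3941 - 4670)*(4816 + 1418) = -729*6234 = -4544586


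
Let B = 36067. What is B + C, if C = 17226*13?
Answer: 260005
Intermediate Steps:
C = 223938
B + C = 36067 + 223938 = 260005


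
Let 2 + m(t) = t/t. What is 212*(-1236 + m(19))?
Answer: -262244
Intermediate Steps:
m(t) = -1 (m(t) = -2 + t/t = -2 + 1 = -1)
212*(-1236 + m(19)) = 212*(-1236 - 1) = 212*(-1237) = -262244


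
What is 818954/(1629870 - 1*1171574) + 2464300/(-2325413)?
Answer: 387513722601/532863738124 ≈ 0.72723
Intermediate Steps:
818954/(1629870 - 1*1171574) + 2464300/(-2325413) = 818954/(1629870 - 1171574) + 2464300*(-1/2325413) = 818954/458296 - 2464300/2325413 = 818954*(1/458296) - 2464300/2325413 = 409477/229148 - 2464300/2325413 = 387513722601/532863738124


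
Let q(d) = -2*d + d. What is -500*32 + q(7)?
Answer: -16007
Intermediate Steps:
q(d) = -d
-500*32 + q(7) = -500*32 - 1*7 = -100*160 - 7 = -16000 - 7 = -16007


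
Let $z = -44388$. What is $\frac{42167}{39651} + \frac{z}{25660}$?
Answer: $- \frac{169505842}{254361165} \approx -0.6664$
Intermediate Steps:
$\frac{42167}{39651} + \frac{z}{25660} = \frac{42167}{39651} - \frac{44388}{25660} = 42167 \cdot \frac{1}{39651} - \frac{11097}{6415} = \frac{42167}{39651} - \frac{11097}{6415} = - \frac{169505842}{254361165}$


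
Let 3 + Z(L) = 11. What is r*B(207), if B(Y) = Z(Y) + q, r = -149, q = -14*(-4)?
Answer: -9536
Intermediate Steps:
Z(L) = 8 (Z(L) = -3 + 11 = 8)
q = 56
B(Y) = 64 (B(Y) = 8 + 56 = 64)
r*B(207) = -149*64 = -9536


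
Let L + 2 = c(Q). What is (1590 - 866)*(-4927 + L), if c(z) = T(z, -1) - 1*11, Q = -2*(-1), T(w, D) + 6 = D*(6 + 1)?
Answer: -3585972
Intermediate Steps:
T(w, D) = -6 + 7*D (T(w, D) = -6 + D*(6 + 1) = -6 + D*7 = -6 + 7*D)
Q = 2
c(z) = -24 (c(z) = (-6 + 7*(-1)) - 1*11 = (-6 - 7) - 11 = -13 - 11 = -24)
L = -26 (L = -2 - 24 = -26)
(1590 - 866)*(-4927 + L) = (1590 - 866)*(-4927 - 26) = 724*(-4953) = -3585972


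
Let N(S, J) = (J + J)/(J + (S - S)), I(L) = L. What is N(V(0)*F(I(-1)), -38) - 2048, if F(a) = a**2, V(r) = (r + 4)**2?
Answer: -2046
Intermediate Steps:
V(r) = (4 + r)**2
N(S, J) = 2 (N(S, J) = (2*J)/(J + 0) = (2*J)/J = 2)
N(V(0)*F(I(-1)), -38) - 2048 = 2 - 2048 = -2046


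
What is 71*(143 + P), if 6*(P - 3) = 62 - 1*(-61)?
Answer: 23643/2 ≈ 11822.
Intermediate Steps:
P = 47/2 (P = 3 + (62 - 1*(-61))/6 = 3 + (62 + 61)/6 = 3 + (⅙)*123 = 3 + 41/2 = 47/2 ≈ 23.500)
71*(143 + P) = 71*(143 + 47/2) = 71*(333/2) = 23643/2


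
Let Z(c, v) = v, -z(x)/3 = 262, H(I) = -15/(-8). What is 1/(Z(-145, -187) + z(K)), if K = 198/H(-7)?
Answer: -1/973 ≈ -0.0010277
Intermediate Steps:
H(I) = 15/8 (H(I) = -15*(-⅛) = 15/8)
K = 528/5 (K = 198/(15/8) = 198*(8/15) = 528/5 ≈ 105.60)
z(x) = -786 (z(x) = -3*262 = -786)
1/(Z(-145, -187) + z(K)) = 1/(-187 - 786) = 1/(-973) = -1/973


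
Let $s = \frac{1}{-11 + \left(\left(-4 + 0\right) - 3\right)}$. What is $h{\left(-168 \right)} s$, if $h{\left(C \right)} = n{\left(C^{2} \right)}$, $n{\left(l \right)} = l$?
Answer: $-1568$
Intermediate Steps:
$h{\left(C \right)} = C^{2}$
$s = - \frac{1}{18}$ ($s = \frac{1}{-11 - 7} = \frac{1}{-18} = - \frac{1}{18} \approx -0.055556$)
$h{\left(-168 \right)} s = \left(-168\right)^{2} \left(- \frac{1}{18}\right) = 28224 \left(- \frac{1}{18}\right) = -1568$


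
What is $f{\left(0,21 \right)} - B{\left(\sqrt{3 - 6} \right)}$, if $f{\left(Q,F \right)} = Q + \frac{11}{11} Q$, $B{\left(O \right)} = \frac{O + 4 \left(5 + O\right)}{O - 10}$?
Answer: $\frac{185}{103} + \frac{70 i \sqrt{3}}{103} \approx 1.7961 + 1.1771 i$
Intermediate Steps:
$B{\left(O \right)} = \frac{20 + 5 O}{-10 + O}$ ($B{\left(O \right)} = \frac{O + \left(20 + 4 O\right)}{-10 + O} = \frac{20 + 5 O}{-10 + O}$)
$f{\left(Q,F \right)} = 2 Q$ ($f{\left(Q,F \right)} = Q + 11 \cdot \frac{1}{11} Q = Q + 1 Q = Q + Q = 2 Q$)
$f{\left(0,21 \right)} - B{\left(\sqrt{3 - 6} \right)} = 2 \cdot 0 - \frac{5 \left(4 + \sqrt{3 - 6}\right)}{-10 + \sqrt{3 - 6}} = 0 - \frac{5 \left(4 + \sqrt{-3}\right)}{-10 + \sqrt{-3}} = 0 - \frac{5 \left(4 + i \sqrt{3}\right)}{-10 + i \sqrt{3}} = - \frac{5 \left(4 + i \sqrt{3}\right)}{-10 + i \sqrt{3}}$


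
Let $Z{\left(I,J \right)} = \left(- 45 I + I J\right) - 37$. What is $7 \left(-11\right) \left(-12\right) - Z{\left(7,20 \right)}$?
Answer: $1136$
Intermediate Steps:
$Z{\left(I,J \right)} = -37 - 45 I + I J$
$7 \left(-11\right) \left(-12\right) - Z{\left(7,20 \right)} = 7 \left(-11\right) \left(-12\right) - \left(-37 - 315 + 7 \cdot 20\right) = \left(-77\right) \left(-12\right) - \left(-37 - 315 + 140\right) = 924 - -212 = 924 + 212 = 1136$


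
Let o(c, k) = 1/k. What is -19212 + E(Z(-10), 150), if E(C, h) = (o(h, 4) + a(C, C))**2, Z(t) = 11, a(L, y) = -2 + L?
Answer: -306023/16 ≈ -19126.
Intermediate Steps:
E(C, h) = (-7/4 + C)**2 (E(C, h) = (1/4 + (-2 + C))**2 = (-7/4 + C)**2)
-19212 + E(Z(-10), 150) = -19212 + (-7 + 4*11)**2/16 = -19212 + (-7 + 44)**2/16 = -19212 + (1/16)*37**2 = -19212 + (1/16)*1369 = -19212 + 1369/16 = -306023/16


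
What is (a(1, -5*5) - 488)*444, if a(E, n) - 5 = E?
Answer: -214008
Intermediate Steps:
a(E, n) = 5 + E
(a(1, -5*5) - 488)*444 = ((5 + 1) - 488)*444 = (6 - 488)*444 = -482*444 = -214008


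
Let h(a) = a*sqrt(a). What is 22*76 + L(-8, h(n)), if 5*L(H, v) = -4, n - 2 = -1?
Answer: 8356/5 ≈ 1671.2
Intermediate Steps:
n = 1 (n = 2 - 1 = 1)
h(a) = a**(3/2)
L(H, v) = -4/5 (L(H, v) = (1/5)*(-4) = -4/5)
22*76 + L(-8, h(n)) = 22*76 - 4/5 = 1672 - 4/5 = 8356/5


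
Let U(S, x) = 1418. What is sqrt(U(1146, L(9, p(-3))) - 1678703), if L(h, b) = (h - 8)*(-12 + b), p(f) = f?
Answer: 3*I*sqrt(186365) ≈ 1295.1*I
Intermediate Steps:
L(h, b) = (-12 + b)*(-8 + h) (L(h, b) = (-8 + h)*(-12 + b) = (-12 + b)*(-8 + h))
sqrt(U(1146, L(9, p(-3))) - 1678703) = sqrt(1418 - 1678703) = sqrt(-1677285) = 3*I*sqrt(186365)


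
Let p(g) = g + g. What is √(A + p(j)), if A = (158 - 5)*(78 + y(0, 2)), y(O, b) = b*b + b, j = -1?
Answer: 5*√514 ≈ 113.36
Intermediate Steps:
p(g) = 2*g
y(O, b) = b + b² (y(O, b) = b² + b = b + b²)
A = 12852 (A = (158 - 5)*(78 + 2*(1 + 2)) = 153*(78 + 2*3) = 153*(78 + 6) = 153*84 = 12852)
√(A + p(j)) = √(12852 + 2*(-1)) = √(12852 - 2) = √12850 = 5*√514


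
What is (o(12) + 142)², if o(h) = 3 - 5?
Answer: 19600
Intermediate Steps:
o(h) = -2
(o(12) + 142)² = (-2 + 142)² = 140² = 19600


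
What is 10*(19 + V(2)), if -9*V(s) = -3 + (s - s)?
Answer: 580/3 ≈ 193.33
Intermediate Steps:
V(s) = ⅓ (V(s) = -(-3 + (s - s))/9 = -(-3 + 0)/9 = -⅑*(-3) = ⅓)
10*(19 + V(2)) = 10*(19 + ⅓) = 10*(58/3) = 580/3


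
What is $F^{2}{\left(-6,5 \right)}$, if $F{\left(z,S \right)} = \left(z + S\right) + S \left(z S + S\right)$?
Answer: $15876$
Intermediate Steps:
$F{\left(z,S \right)} = S + z + S \left(S + S z\right)$ ($F{\left(z,S \right)} = \left(S + z\right) + S \left(S z + S\right) = \left(S + z\right) + S \left(S + S z\right) = S + z + S \left(S + S z\right)$)
$F^{2}{\left(-6,5 \right)} = \left(5 - 6 + 5^{2} - 6 \cdot 5^{2}\right)^{2} = \left(5 - 6 + 25 - 150\right)^{2} = \left(-126\right)^{2} = 15876$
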